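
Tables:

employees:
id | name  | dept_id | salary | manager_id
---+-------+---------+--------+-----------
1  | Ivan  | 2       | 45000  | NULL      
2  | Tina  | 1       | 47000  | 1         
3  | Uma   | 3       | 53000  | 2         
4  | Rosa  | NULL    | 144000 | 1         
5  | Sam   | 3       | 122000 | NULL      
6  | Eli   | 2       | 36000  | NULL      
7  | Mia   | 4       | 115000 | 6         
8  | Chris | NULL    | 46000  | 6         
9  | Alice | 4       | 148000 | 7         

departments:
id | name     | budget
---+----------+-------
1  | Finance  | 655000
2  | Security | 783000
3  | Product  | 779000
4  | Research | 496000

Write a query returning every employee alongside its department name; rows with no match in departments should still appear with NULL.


LEFT JOIN keeps every row from employees (the left table); where dept_id has no match in departments, the department columns become NULL. Walk through each employee:
  - employee 1 (Ivan): dept_id=2 -> matches Security
  - employee 2 (Tina): dept_id=1 -> matches Finance
  - employee 3 (Uma): dept_id=3 -> matches Product
  - employee 4 (Rosa): dept_id=NULL, no match -> kept with NULL
  - employee 5 (Sam): dept_id=3 -> matches Product
  - employee 6 (Eli): dept_id=2 -> matches Security
  - employee 7 (Mia): dept_id=4 -> matches Research
  - employee 8 (Chris): dept_id=NULL, no match -> kept with NULL
  - employee 9 (Alice): dept_id=4 -> matches Research
All 9 rows appear; 2 have NULL department.

SQL:
SELECT a.name, b.name AS department
FROM employees a
LEFT JOIN departments b ON a.dept_id = b.id

Result:
name  | department
------+-----------
Ivan  | Security  
Tina  | Finance   
Uma   | Product   
Rosa  | NULL      
Sam   | Product   
Eli   | Security  
Mia   | Research  
Chris | NULL      
Alice | Research  


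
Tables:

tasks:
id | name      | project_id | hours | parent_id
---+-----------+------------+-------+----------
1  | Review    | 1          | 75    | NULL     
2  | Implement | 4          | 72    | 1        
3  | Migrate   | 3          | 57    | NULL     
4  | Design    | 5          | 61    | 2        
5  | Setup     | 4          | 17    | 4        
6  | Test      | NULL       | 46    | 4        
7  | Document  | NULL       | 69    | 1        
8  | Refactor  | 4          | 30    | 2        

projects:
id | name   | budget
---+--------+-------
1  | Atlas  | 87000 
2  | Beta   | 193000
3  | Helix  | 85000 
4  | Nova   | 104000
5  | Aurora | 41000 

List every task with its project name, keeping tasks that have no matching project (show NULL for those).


LEFT JOIN keeps every row from tasks (the left table); where project_id has no match in projects, the project columns become NULL. Walk through each task:
  - task 1 (Review): project_id=1 -> matches Atlas
  - task 2 (Implement): project_id=4 -> matches Nova
  - task 3 (Migrate): project_id=3 -> matches Helix
  - task 4 (Design): project_id=5 -> matches Aurora
  - task 5 (Setup): project_id=4 -> matches Nova
  - task 6 (Test): project_id=NULL, no match -> kept with NULL
  - task 7 (Document): project_id=NULL, no match -> kept with NULL
  - task 8 (Refactor): project_id=4 -> matches Nova
All 8 rows appear; 2 have NULL project.

SQL:
SELECT a.name, b.name AS project
FROM tasks a
LEFT JOIN projects b ON a.project_id = b.id

Result:
name      | project
----------+--------
Review    | Atlas  
Implement | Nova   
Migrate   | Helix  
Design    | Aurora 
Setup     | Nova   
Test      | NULL   
Document  | NULL   
Refactor  | Nova   


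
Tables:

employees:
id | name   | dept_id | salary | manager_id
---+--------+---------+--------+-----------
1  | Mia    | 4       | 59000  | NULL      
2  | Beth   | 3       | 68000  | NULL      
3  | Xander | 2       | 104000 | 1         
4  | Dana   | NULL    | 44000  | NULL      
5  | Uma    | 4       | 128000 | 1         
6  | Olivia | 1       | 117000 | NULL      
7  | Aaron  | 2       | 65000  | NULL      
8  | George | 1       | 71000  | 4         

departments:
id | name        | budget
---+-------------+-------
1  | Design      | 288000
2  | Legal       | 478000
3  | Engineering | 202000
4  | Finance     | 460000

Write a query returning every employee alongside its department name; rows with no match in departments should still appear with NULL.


LEFT JOIN keeps every row from employees (the left table); where dept_id has no match in departments, the department columns become NULL. Walk through each employee:
  - employee 1 (Mia): dept_id=4 -> matches Finance
  - employee 2 (Beth): dept_id=3 -> matches Engineering
  - employee 3 (Xander): dept_id=2 -> matches Legal
  - employee 4 (Dana): dept_id=NULL, no match -> kept with NULL
  - employee 5 (Uma): dept_id=4 -> matches Finance
  - employee 6 (Olivia): dept_id=1 -> matches Design
  - employee 7 (Aaron): dept_id=2 -> matches Legal
  - employee 8 (George): dept_id=1 -> matches Design
All 8 rows appear; 1 has NULL department.

SQL:
SELECT a.name, b.name AS department
FROM employees a
LEFT JOIN departments b ON a.dept_id = b.id

Result:
name   | department 
-------+------------
Mia    | Finance    
Beth   | Engineering
Xander | Legal      
Dana   | NULL       
Uma    | Finance    
Olivia | Design     
Aaron  | Legal      
George | Design     


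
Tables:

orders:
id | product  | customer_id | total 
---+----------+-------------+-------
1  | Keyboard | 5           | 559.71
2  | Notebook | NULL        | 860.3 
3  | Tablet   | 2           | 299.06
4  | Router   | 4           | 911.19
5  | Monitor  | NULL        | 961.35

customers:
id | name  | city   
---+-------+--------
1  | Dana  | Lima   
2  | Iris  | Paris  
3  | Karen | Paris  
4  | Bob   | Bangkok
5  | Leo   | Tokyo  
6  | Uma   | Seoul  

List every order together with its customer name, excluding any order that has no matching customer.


INNER JOIN keeps only orders rows whose customer_id matches an id in customers. Walk through each order:
  - order 1 (Keyboard): customer_id=5 -> matches Leo
  - order 2 (Notebook): customer_id=NULL, no match -> dropped
  - order 3 (Tablet): customer_id=2 -> matches Iris
  - order 4 (Router): customer_id=4 -> matches Bob
  - order 5 (Monitor): customer_id=NULL, no match -> dropped
So 2 of 5 rows are dropped.

SQL:
SELECT a.product, b.name AS customer
FROM orders a
INNER JOIN customers b ON a.customer_id = b.id

Result:
product  | customer
---------+---------
Keyboard | Leo     
Tablet   | Iris    
Router   | Bob     


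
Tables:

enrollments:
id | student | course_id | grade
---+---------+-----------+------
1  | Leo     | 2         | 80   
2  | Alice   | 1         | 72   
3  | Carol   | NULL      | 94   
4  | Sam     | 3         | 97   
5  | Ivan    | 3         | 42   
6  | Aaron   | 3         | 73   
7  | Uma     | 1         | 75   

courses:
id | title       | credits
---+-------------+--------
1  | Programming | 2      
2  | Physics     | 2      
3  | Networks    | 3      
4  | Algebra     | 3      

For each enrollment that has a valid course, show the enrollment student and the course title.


INNER JOIN keeps only enrollments rows whose course_id matches an id in courses. Walk through each enrollment:
  - enrollment 1 (Leo): course_id=2 -> matches Physics
  - enrollment 2 (Alice): course_id=1 -> matches Programming
  - enrollment 3 (Carol): course_id=NULL, no match -> dropped
  - enrollment 4 (Sam): course_id=3 -> matches Networks
  - enrollment 5 (Ivan): course_id=3 -> matches Networks
  - enrollment 6 (Aaron): course_id=3 -> matches Networks
  - enrollment 7 (Uma): course_id=1 -> matches Programming
So 1 of 7 rows is dropped.

SQL:
SELECT a.student, b.title AS course
FROM enrollments a
INNER JOIN courses b ON a.course_id = b.id

Result:
student | course     
--------+------------
Leo     | Physics    
Alice   | Programming
Sam     | Networks   
Ivan    | Networks   
Aaron   | Networks   
Uma     | Programming


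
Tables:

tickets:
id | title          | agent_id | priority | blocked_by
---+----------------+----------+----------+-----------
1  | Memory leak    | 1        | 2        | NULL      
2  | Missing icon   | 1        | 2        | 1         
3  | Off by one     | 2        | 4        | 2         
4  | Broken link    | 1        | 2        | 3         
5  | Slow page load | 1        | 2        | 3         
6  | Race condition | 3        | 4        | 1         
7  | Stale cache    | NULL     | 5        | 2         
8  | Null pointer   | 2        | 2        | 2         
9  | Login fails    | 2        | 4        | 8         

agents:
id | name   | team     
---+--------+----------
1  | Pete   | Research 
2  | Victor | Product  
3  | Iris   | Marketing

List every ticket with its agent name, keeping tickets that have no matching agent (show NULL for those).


LEFT JOIN keeps every row from tickets (the left table); where agent_id has no match in agents, the agent columns become NULL. Walk through each ticket:
  - ticket 1 (Memory leak): agent_id=1 -> matches Pete
  - ticket 2 (Missing icon): agent_id=1 -> matches Pete
  - ticket 3 (Off by one): agent_id=2 -> matches Victor
  - ticket 4 (Broken link): agent_id=1 -> matches Pete
  - ticket 5 (Slow page load): agent_id=1 -> matches Pete
  - ticket 6 (Race condition): agent_id=3 -> matches Iris
  - ticket 7 (Stale cache): agent_id=NULL, no match -> kept with NULL
  - ticket 8 (Null pointer): agent_id=2 -> matches Victor
  - ticket 9 (Login fails): agent_id=2 -> matches Victor
All 9 rows appear; 1 has NULL agent.

SQL:
SELECT a.title, b.name AS agent
FROM tickets a
LEFT JOIN agents b ON a.agent_id = b.id

Result:
title          | agent 
---------------+-------
Memory leak    | Pete  
Missing icon   | Pete  
Off by one     | Victor
Broken link    | Pete  
Slow page load | Pete  
Race condition | Iris  
Stale cache    | NULL  
Null pointer   | Victor
Login fails    | Victor


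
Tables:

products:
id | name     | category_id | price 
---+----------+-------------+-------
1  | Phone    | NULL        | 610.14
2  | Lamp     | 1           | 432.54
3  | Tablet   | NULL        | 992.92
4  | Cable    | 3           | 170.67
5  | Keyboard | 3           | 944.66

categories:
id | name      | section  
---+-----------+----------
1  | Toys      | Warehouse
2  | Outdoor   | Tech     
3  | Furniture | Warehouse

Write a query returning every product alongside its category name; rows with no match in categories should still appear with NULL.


LEFT JOIN keeps every row from products (the left table); where category_id has no match in categories, the category columns become NULL. Walk through each product:
  - product 1 (Phone): category_id=NULL, no match -> kept with NULL
  - product 2 (Lamp): category_id=1 -> matches Toys
  - product 3 (Tablet): category_id=NULL, no match -> kept with NULL
  - product 4 (Cable): category_id=3 -> matches Furniture
  - product 5 (Keyboard): category_id=3 -> matches Furniture
All 5 rows appear; 2 have NULL category.

SQL:
SELECT a.name, b.name AS category
FROM products a
LEFT JOIN categories b ON a.category_id = b.id

Result:
name     | category 
---------+----------
Phone    | NULL     
Lamp     | Toys     
Tablet   | NULL     
Cable    | Furniture
Keyboard | Furniture


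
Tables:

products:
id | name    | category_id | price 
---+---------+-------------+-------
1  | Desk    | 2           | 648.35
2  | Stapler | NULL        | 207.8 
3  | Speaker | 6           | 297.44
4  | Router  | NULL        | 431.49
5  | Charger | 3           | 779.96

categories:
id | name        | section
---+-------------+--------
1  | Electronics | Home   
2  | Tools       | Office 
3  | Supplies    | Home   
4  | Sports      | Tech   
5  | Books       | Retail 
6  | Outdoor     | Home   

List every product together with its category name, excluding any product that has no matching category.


INNER JOIN keeps only products rows whose category_id matches an id in categories. Walk through each product:
  - product 1 (Desk): category_id=2 -> matches Tools
  - product 2 (Stapler): category_id=NULL, no match -> dropped
  - product 3 (Speaker): category_id=6 -> matches Outdoor
  - product 4 (Router): category_id=NULL, no match -> dropped
  - product 5 (Charger): category_id=3 -> matches Supplies
So 2 of 5 rows are dropped.

SQL:
SELECT a.name, b.name AS category
FROM products a
INNER JOIN categories b ON a.category_id = b.id

Result:
name    | category
--------+---------
Desk    | Tools   
Speaker | Outdoor 
Charger | Supplies


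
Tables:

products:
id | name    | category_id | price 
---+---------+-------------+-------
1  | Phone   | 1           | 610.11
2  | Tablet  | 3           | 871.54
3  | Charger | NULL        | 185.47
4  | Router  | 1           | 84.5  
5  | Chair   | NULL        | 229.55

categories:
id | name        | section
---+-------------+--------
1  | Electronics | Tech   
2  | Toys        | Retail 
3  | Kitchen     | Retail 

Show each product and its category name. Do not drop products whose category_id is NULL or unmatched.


LEFT JOIN keeps every row from products (the left table); where category_id has no match in categories, the category columns become NULL. Walk through each product:
  - product 1 (Phone): category_id=1 -> matches Electronics
  - product 2 (Tablet): category_id=3 -> matches Kitchen
  - product 3 (Charger): category_id=NULL, no match -> kept with NULL
  - product 4 (Router): category_id=1 -> matches Electronics
  - product 5 (Chair): category_id=NULL, no match -> kept with NULL
All 5 rows appear; 2 have NULL category.

SQL:
SELECT a.name, b.name AS category
FROM products a
LEFT JOIN categories b ON a.category_id = b.id

Result:
name    | category   
--------+------------
Phone   | Electronics
Tablet  | Kitchen    
Charger | NULL       
Router  | Electronics
Chair   | NULL       


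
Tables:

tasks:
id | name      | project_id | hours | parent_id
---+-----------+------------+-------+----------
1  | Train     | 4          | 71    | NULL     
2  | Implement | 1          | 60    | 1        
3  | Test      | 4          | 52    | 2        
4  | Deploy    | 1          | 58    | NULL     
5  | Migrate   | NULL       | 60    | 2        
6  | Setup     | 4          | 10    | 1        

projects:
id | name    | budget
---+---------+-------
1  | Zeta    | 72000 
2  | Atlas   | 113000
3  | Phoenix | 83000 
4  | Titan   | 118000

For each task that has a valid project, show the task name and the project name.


INNER JOIN keeps only tasks rows whose project_id matches an id in projects. Walk through each task:
  - task 1 (Train): project_id=4 -> matches Titan
  - task 2 (Implement): project_id=1 -> matches Zeta
  - task 3 (Test): project_id=4 -> matches Titan
  - task 4 (Deploy): project_id=1 -> matches Zeta
  - task 5 (Migrate): project_id=NULL, no match -> dropped
  - task 6 (Setup): project_id=4 -> matches Titan
So 1 of 6 rows is dropped.

SQL:
SELECT a.name, b.name AS project
FROM tasks a
INNER JOIN projects b ON a.project_id = b.id

Result:
name      | project
----------+--------
Train     | Titan  
Implement | Zeta   
Test      | Titan  
Deploy    | Zeta   
Setup     | Titan  


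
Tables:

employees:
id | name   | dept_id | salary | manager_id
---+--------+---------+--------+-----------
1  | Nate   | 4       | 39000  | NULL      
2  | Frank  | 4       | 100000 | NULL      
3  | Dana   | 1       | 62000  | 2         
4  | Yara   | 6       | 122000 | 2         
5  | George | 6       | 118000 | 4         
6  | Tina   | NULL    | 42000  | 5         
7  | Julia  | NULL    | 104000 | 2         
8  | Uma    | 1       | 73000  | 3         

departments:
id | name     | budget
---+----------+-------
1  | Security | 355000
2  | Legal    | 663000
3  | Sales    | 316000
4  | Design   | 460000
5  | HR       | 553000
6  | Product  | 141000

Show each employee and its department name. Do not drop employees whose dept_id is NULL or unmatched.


LEFT JOIN keeps every row from employees (the left table); where dept_id has no match in departments, the department columns become NULL. Walk through each employee:
  - employee 1 (Nate): dept_id=4 -> matches Design
  - employee 2 (Frank): dept_id=4 -> matches Design
  - employee 3 (Dana): dept_id=1 -> matches Security
  - employee 4 (Yara): dept_id=6 -> matches Product
  - employee 5 (George): dept_id=6 -> matches Product
  - employee 6 (Tina): dept_id=NULL, no match -> kept with NULL
  - employee 7 (Julia): dept_id=NULL, no match -> kept with NULL
  - employee 8 (Uma): dept_id=1 -> matches Security
All 8 rows appear; 2 have NULL department.

SQL:
SELECT a.name, b.name AS department
FROM employees a
LEFT JOIN departments b ON a.dept_id = b.id

Result:
name   | department
-------+-----------
Nate   | Design    
Frank  | Design    
Dana   | Security  
Yara   | Product   
George | Product   
Tina   | NULL      
Julia  | NULL      
Uma    | Security  


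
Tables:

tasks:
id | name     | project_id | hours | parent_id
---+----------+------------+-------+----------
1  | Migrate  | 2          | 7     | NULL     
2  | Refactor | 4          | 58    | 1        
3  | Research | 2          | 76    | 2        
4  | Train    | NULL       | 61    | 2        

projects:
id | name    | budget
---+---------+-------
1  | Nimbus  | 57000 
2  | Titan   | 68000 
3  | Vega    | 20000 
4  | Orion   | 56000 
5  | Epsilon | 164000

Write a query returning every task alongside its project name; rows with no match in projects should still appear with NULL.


LEFT JOIN keeps every row from tasks (the left table); where project_id has no match in projects, the project columns become NULL. Walk through each task:
  - task 1 (Migrate): project_id=2 -> matches Titan
  - task 2 (Refactor): project_id=4 -> matches Orion
  - task 3 (Research): project_id=2 -> matches Titan
  - task 4 (Train): project_id=NULL, no match -> kept with NULL
All 4 rows appear; 1 has NULL project.

SQL:
SELECT a.name, b.name AS project
FROM tasks a
LEFT JOIN projects b ON a.project_id = b.id

Result:
name     | project
---------+--------
Migrate  | Titan  
Refactor | Orion  
Research | Titan  
Train    | NULL   


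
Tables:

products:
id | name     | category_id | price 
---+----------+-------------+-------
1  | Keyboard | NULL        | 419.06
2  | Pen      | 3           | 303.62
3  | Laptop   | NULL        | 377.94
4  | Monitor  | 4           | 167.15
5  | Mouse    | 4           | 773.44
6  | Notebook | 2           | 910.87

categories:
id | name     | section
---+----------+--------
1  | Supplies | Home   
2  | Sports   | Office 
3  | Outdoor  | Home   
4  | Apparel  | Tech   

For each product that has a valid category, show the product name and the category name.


INNER JOIN keeps only products rows whose category_id matches an id in categories. Walk through each product:
  - product 1 (Keyboard): category_id=NULL, no match -> dropped
  - product 2 (Pen): category_id=3 -> matches Outdoor
  - product 3 (Laptop): category_id=NULL, no match -> dropped
  - product 4 (Monitor): category_id=4 -> matches Apparel
  - product 5 (Mouse): category_id=4 -> matches Apparel
  - product 6 (Notebook): category_id=2 -> matches Sports
So 2 of 6 rows are dropped.

SQL:
SELECT a.name, b.name AS category
FROM products a
INNER JOIN categories b ON a.category_id = b.id

Result:
name     | category
---------+---------
Pen      | Outdoor 
Monitor  | Apparel 
Mouse    | Apparel 
Notebook | Sports  


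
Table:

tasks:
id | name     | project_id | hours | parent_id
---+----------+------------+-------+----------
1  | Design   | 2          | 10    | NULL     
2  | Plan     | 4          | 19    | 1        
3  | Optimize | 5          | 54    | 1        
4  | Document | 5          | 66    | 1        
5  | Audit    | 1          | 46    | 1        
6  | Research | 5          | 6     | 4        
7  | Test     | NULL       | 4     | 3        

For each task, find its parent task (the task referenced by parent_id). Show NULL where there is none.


This is a self-join: tasks is joined to a second copy of itself, matching each row's parent_id to another row's id. Use LEFT JOIN so rows with parent_id=NULL are kept.
  - task 1 (Design): parent_id=NULL -> NULL
  - task 2 (Plan): parent_id=1 -> Design
  - task 3 (Optimize): parent_id=1 -> Design
  - task 4 (Document): parent_id=1 -> Design
  - task 5 (Audit): parent_id=1 -> Design
  - task 6 (Research): parent_id=4 -> Document
  - task 7 (Test): parent_id=3 -> Optimize

SQL:
SELECT a.name AS item, b.name AS parent
FROM tasks a
LEFT JOIN tasks b ON a.parent_id = b.id

Result:
item     | parent  
---------+---------
Design   | NULL    
Plan     | Design  
Optimize | Design  
Document | Design  
Audit    | Design  
Research | Document
Test     | Optimize


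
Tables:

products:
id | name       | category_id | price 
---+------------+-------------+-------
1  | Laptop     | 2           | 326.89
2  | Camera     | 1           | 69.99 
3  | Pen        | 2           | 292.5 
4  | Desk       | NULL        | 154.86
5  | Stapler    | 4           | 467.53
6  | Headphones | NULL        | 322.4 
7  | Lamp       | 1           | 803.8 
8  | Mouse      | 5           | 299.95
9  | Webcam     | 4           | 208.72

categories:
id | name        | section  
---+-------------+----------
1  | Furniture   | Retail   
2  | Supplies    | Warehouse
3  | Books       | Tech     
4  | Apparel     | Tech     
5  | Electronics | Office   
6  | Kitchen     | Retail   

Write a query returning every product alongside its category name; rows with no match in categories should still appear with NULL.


LEFT JOIN keeps every row from products (the left table); where category_id has no match in categories, the category columns become NULL. Walk through each product:
  - product 1 (Laptop): category_id=2 -> matches Supplies
  - product 2 (Camera): category_id=1 -> matches Furniture
  - product 3 (Pen): category_id=2 -> matches Supplies
  - product 4 (Desk): category_id=NULL, no match -> kept with NULL
  - product 5 (Stapler): category_id=4 -> matches Apparel
  - product 6 (Headphones): category_id=NULL, no match -> kept with NULL
  - product 7 (Lamp): category_id=1 -> matches Furniture
  - product 8 (Mouse): category_id=5 -> matches Electronics
  - product 9 (Webcam): category_id=4 -> matches Apparel
All 9 rows appear; 2 have NULL category.

SQL:
SELECT a.name, b.name AS category
FROM products a
LEFT JOIN categories b ON a.category_id = b.id

Result:
name       | category   
-----------+------------
Laptop     | Supplies   
Camera     | Furniture  
Pen        | Supplies   
Desk       | NULL       
Stapler    | Apparel    
Headphones | NULL       
Lamp       | Furniture  
Mouse      | Electronics
Webcam     | Apparel    


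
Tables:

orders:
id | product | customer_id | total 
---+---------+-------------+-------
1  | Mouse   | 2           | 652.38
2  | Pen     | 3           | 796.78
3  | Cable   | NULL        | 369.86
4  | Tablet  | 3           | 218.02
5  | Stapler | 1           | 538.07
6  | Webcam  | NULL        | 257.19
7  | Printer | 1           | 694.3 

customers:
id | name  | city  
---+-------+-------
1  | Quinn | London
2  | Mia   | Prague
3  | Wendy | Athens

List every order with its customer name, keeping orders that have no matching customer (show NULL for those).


LEFT JOIN keeps every row from orders (the left table); where customer_id has no match in customers, the customer columns become NULL. Walk through each order:
  - order 1 (Mouse): customer_id=2 -> matches Mia
  - order 2 (Pen): customer_id=3 -> matches Wendy
  - order 3 (Cable): customer_id=NULL, no match -> kept with NULL
  - order 4 (Tablet): customer_id=3 -> matches Wendy
  - order 5 (Stapler): customer_id=1 -> matches Quinn
  - order 6 (Webcam): customer_id=NULL, no match -> kept with NULL
  - order 7 (Printer): customer_id=1 -> matches Quinn
All 7 rows appear; 2 have NULL customer.

SQL:
SELECT a.product, b.name AS customer
FROM orders a
LEFT JOIN customers b ON a.customer_id = b.id

Result:
product | customer
--------+---------
Mouse   | Mia     
Pen     | Wendy   
Cable   | NULL    
Tablet  | Wendy   
Stapler | Quinn   
Webcam  | NULL    
Printer | Quinn   


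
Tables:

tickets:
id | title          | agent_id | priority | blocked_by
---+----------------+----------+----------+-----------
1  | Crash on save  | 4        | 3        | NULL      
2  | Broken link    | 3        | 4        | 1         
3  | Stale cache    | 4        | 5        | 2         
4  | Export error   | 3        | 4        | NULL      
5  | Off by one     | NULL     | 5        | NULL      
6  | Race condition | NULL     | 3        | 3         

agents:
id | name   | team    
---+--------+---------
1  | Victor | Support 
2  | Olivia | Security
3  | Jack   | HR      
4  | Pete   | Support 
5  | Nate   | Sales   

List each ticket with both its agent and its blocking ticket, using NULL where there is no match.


Two LEFT JOINs from the same base table tickets: one to agents via agent_id, one to tickets itself via blocked_by. Both are LEFT so every ticket is preserved.
Match against agents:
  - ticket 1 (Crash on save): agent_id=4 -> matches Pete
  - ticket 2 (Broken link): agent_id=3 -> matches Jack
  - ticket 3 (Stale cache): agent_id=4 -> matches Pete
  - ticket 4 (Export error): agent_id=3 -> matches Jack
  - ticket 5 (Off by one): agent_id=NULL, no match -> kept with NULL
  - ticket 6 (Race condition): agent_id=NULL, no match -> kept with NULL
Match against tickets (self):
  - ticket 1 (Crash on save): blocked_by=NULL -> NULL
  - ticket 2 (Broken link): blocked_by=1 -> Crash on save
  - ticket 3 (Stale cache): blocked_by=2 -> Broken link
  - ticket 4 (Export error): blocked_by=NULL -> NULL
  - ticket 5 (Off by one): blocked_by=NULL -> NULL
  - ticket 6 (Race condition): blocked_by=3 -> Stale cache

SQL:
SELECT a.title, b.name AS agent, c.title AS blocked_by
FROM tickets a
LEFT JOIN agents b ON a.agent_id = b.id
LEFT JOIN tickets c ON a.blocked_by = c.id

Result:
title          | agent | blocked_by   
---------------+-------+--------------
Crash on save  | Pete  | NULL         
Broken link    | Jack  | Crash on save
Stale cache    | Pete  | Broken link  
Export error   | Jack  | NULL         
Off by one     | NULL  | NULL         
Race condition | NULL  | Stale cache  


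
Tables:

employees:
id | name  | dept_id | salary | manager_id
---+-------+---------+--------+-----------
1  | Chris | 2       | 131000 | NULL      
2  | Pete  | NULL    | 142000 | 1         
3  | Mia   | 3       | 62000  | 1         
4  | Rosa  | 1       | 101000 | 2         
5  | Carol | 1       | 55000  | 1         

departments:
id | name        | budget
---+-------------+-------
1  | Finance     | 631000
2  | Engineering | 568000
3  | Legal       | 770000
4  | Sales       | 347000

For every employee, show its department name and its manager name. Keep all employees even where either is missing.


Two LEFT JOINs from the same base table employees: one to departments via dept_id, one to employees itself via manager_id. Both are LEFT so every employee is preserved.
Match against departments:
  - employee 1 (Chris): dept_id=2 -> matches Engineering
  - employee 2 (Pete): dept_id=NULL, no match -> kept with NULL
  - employee 3 (Mia): dept_id=3 -> matches Legal
  - employee 4 (Rosa): dept_id=1 -> matches Finance
  - employee 5 (Carol): dept_id=1 -> matches Finance
Match against employees (self):
  - employee 1 (Chris): manager_id=NULL -> NULL
  - employee 2 (Pete): manager_id=1 -> Chris
  - employee 3 (Mia): manager_id=1 -> Chris
  - employee 4 (Rosa): manager_id=2 -> Pete
  - employee 5 (Carol): manager_id=1 -> Chris

SQL:
SELECT a.name, b.name AS department, c.name AS manager
FROM employees a
LEFT JOIN departments b ON a.dept_id = b.id
LEFT JOIN employees c ON a.manager_id = c.id

Result:
name  | department  | manager
------+-------------+--------
Chris | Engineering | NULL   
Pete  | NULL        | Chris  
Mia   | Legal       | Chris  
Rosa  | Finance     | Pete   
Carol | Finance     | Chris  


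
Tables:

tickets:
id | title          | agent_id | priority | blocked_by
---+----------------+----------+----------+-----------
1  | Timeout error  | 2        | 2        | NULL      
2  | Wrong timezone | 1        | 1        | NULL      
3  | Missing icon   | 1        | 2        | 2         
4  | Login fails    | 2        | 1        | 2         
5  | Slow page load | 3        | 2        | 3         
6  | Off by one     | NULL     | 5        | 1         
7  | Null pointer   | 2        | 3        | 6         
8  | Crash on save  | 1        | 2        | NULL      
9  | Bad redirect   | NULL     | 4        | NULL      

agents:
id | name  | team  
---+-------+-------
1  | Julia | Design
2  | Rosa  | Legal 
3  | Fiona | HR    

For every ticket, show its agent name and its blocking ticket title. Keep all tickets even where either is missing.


Two LEFT JOINs from the same base table tickets: one to agents via agent_id, one to tickets itself via blocked_by. Both are LEFT so every ticket is preserved.
Match against agents:
  - ticket 1 (Timeout error): agent_id=2 -> matches Rosa
  - ticket 2 (Wrong timezone): agent_id=1 -> matches Julia
  - ticket 3 (Missing icon): agent_id=1 -> matches Julia
  - ticket 4 (Login fails): agent_id=2 -> matches Rosa
  - ticket 5 (Slow page load): agent_id=3 -> matches Fiona
  - ticket 6 (Off by one): agent_id=NULL, no match -> kept with NULL
  - ticket 7 (Null pointer): agent_id=2 -> matches Rosa
  - ticket 8 (Crash on save): agent_id=1 -> matches Julia
  - ticket 9 (Bad redirect): agent_id=NULL, no match -> kept with NULL
Match against tickets (self):
  - ticket 1 (Timeout error): blocked_by=NULL -> NULL
  - ticket 2 (Wrong timezone): blocked_by=NULL -> NULL
  - ticket 3 (Missing icon): blocked_by=2 -> Wrong timezone
  - ticket 4 (Login fails): blocked_by=2 -> Wrong timezone
  - ticket 5 (Slow page load): blocked_by=3 -> Missing icon
  - ticket 6 (Off by one): blocked_by=1 -> Timeout error
  - ticket 7 (Null pointer): blocked_by=6 -> Off by one
  - ticket 8 (Crash on save): blocked_by=NULL -> NULL
  - ticket 9 (Bad redirect): blocked_by=NULL -> NULL

SQL:
SELECT a.title, b.name AS agent, c.title AS blocked_by
FROM tickets a
LEFT JOIN agents b ON a.agent_id = b.id
LEFT JOIN tickets c ON a.blocked_by = c.id

Result:
title          | agent | blocked_by    
---------------+-------+---------------
Timeout error  | Rosa  | NULL          
Wrong timezone | Julia | NULL          
Missing icon   | Julia | Wrong timezone
Login fails    | Rosa  | Wrong timezone
Slow page load | Fiona | Missing icon  
Off by one     | NULL  | Timeout error 
Null pointer   | Rosa  | Off by one    
Crash on save  | Julia | NULL          
Bad redirect   | NULL  | NULL          


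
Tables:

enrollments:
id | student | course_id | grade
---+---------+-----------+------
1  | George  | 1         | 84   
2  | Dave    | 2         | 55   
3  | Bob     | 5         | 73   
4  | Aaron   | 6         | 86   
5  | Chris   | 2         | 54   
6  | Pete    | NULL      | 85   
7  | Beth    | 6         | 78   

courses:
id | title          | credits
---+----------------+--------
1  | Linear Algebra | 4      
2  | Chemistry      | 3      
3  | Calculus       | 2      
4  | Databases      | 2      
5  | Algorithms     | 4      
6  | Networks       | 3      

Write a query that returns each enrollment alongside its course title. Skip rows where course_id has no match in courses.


INNER JOIN keeps only enrollments rows whose course_id matches an id in courses. Walk through each enrollment:
  - enrollment 1 (George): course_id=1 -> matches Linear Algebra
  - enrollment 2 (Dave): course_id=2 -> matches Chemistry
  - enrollment 3 (Bob): course_id=5 -> matches Algorithms
  - enrollment 4 (Aaron): course_id=6 -> matches Networks
  - enrollment 5 (Chris): course_id=2 -> matches Chemistry
  - enrollment 6 (Pete): course_id=NULL, no match -> dropped
  - enrollment 7 (Beth): course_id=6 -> matches Networks
So 1 of 7 rows is dropped.

SQL:
SELECT a.student, b.title AS course
FROM enrollments a
INNER JOIN courses b ON a.course_id = b.id

Result:
student | course        
--------+---------------
George  | Linear Algebra
Dave    | Chemistry     
Bob     | Algorithms    
Aaron   | Networks      
Chris   | Chemistry     
Beth    | Networks      


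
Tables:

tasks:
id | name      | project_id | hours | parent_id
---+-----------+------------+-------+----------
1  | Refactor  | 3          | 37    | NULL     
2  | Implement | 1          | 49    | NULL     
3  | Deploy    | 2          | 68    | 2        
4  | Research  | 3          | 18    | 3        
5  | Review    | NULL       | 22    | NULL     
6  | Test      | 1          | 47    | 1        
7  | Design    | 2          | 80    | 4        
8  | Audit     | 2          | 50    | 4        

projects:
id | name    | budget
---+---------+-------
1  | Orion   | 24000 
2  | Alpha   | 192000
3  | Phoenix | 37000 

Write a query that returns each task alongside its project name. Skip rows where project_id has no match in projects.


INNER JOIN keeps only tasks rows whose project_id matches an id in projects. Walk through each task:
  - task 1 (Refactor): project_id=3 -> matches Phoenix
  - task 2 (Implement): project_id=1 -> matches Orion
  - task 3 (Deploy): project_id=2 -> matches Alpha
  - task 4 (Research): project_id=3 -> matches Phoenix
  - task 5 (Review): project_id=NULL, no match -> dropped
  - task 6 (Test): project_id=1 -> matches Orion
  - task 7 (Design): project_id=2 -> matches Alpha
  - task 8 (Audit): project_id=2 -> matches Alpha
So 1 of 8 rows is dropped.

SQL:
SELECT a.name, b.name AS project
FROM tasks a
INNER JOIN projects b ON a.project_id = b.id

Result:
name      | project
----------+--------
Refactor  | Phoenix
Implement | Orion  
Deploy    | Alpha  
Research  | Phoenix
Test      | Orion  
Design    | Alpha  
Audit     | Alpha  


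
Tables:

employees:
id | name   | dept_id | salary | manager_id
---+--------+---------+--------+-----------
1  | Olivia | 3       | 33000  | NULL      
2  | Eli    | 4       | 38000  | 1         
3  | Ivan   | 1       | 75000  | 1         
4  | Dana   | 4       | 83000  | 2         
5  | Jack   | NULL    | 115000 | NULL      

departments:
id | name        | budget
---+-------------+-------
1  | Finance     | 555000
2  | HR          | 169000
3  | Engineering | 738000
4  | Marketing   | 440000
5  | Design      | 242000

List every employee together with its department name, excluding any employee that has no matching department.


INNER JOIN keeps only employees rows whose dept_id matches an id in departments. Walk through each employee:
  - employee 1 (Olivia): dept_id=3 -> matches Engineering
  - employee 2 (Eli): dept_id=4 -> matches Marketing
  - employee 3 (Ivan): dept_id=1 -> matches Finance
  - employee 4 (Dana): dept_id=4 -> matches Marketing
  - employee 5 (Jack): dept_id=NULL, no match -> dropped
So 1 of 5 rows is dropped.

SQL:
SELECT a.name, b.name AS department
FROM employees a
INNER JOIN departments b ON a.dept_id = b.id

Result:
name   | department 
-------+------------
Olivia | Engineering
Eli    | Marketing  
Ivan   | Finance    
Dana   | Marketing  


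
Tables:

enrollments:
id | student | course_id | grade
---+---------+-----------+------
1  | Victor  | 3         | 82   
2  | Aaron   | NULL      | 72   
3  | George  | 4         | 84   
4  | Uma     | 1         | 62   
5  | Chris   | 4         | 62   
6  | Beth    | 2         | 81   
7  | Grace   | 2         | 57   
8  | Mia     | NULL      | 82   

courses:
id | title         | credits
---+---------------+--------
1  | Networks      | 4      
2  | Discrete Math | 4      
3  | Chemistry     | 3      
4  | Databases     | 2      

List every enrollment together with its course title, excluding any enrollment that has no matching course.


INNER JOIN keeps only enrollments rows whose course_id matches an id in courses. Walk through each enrollment:
  - enrollment 1 (Victor): course_id=3 -> matches Chemistry
  - enrollment 2 (Aaron): course_id=NULL, no match -> dropped
  - enrollment 3 (George): course_id=4 -> matches Databases
  - enrollment 4 (Uma): course_id=1 -> matches Networks
  - enrollment 5 (Chris): course_id=4 -> matches Databases
  - enrollment 6 (Beth): course_id=2 -> matches Discrete Math
  - enrollment 7 (Grace): course_id=2 -> matches Discrete Math
  - enrollment 8 (Mia): course_id=NULL, no match -> dropped
So 2 of 8 rows are dropped.

SQL:
SELECT a.student, b.title AS course
FROM enrollments a
INNER JOIN courses b ON a.course_id = b.id

Result:
student | course       
--------+--------------
Victor  | Chemistry    
George  | Databases    
Uma     | Networks     
Chris   | Databases    
Beth    | Discrete Math
Grace   | Discrete Math


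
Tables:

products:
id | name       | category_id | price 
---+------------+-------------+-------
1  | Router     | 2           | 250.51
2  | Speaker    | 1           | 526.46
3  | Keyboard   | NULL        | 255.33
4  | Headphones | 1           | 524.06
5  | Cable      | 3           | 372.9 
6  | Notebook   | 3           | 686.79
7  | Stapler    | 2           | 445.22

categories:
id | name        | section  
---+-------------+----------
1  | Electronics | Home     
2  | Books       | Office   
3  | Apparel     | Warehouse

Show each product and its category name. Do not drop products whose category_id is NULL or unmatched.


LEFT JOIN keeps every row from products (the left table); where category_id has no match in categories, the category columns become NULL. Walk through each product:
  - product 1 (Router): category_id=2 -> matches Books
  - product 2 (Speaker): category_id=1 -> matches Electronics
  - product 3 (Keyboard): category_id=NULL, no match -> kept with NULL
  - product 4 (Headphones): category_id=1 -> matches Electronics
  - product 5 (Cable): category_id=3 -> matches Apparel
  - product 6 (Notebook): category_id=3 -> matches Apparel
  - product 7 (Stapler): category_id=2 -> matches Books
All 7 rows appear; 1 has NULL category.

SQL:
SELECT a.name, b.name AS category
FROM products a
LEFT JOIN categories b ON a.category_id = b.id

Result:
name       | category   
-----------+------------
Router     | Books      
Speaker    | Electronics
Keyboard   | NULL       
Headphones | Electronics
Cable      | Apparel    
Notebook   | Apparel    
Stapler    | Books      


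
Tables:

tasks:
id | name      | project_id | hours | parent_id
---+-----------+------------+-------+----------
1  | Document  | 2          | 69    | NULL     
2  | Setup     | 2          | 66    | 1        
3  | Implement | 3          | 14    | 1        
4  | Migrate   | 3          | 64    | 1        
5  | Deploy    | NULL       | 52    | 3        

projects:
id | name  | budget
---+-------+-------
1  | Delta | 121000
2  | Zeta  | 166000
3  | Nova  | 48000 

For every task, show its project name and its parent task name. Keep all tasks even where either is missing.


Two LEFT JOINs from the same base table tasks: one to projects via project_id, one to tasks itself via parent_id. Both are LEFT so every task is preserved.
Match against projects:
  - task 1 (Document): project_id=2 -> matches Zeta
  - task 2 (Setup): project_id=2 -> matches Zeta
  - task 3 (Implement): project_id=3 -> matches Nova
  - task 4 (Migrate): project_id=3 -> matches Nova
  - task 5 (Deploy): project_id=NULL, no match -> kept with NULL
Match against tasks (self):
  - task 1 (Document): parent_id=NULL -> NULL
  - task 2 (Setup): parent_id=1 -> Document
  - task 3 (Implement): parent_id=1 -> Document
  - task 4 (Migrate): parent_id=1 -> Document
  - task 5 (Deploy): parent_id=3 -> Implement

SQL:
SELECT a.name, b.name AS project, c.name AS parent
FROM tasks a
LEFT JOIN projects b ON a.project_id = b.id
LEFT JOIN tasks c ON a.parent_id = c.id

Result:
name      | project | parent   
----------+---------+----------
Document  | Zeta    | NULL     
Setup     | Zeta    | Document 
Implement | Nova    | Document 
Migrate   | Nova    | Document 
Deploy    | NULL    | Implement


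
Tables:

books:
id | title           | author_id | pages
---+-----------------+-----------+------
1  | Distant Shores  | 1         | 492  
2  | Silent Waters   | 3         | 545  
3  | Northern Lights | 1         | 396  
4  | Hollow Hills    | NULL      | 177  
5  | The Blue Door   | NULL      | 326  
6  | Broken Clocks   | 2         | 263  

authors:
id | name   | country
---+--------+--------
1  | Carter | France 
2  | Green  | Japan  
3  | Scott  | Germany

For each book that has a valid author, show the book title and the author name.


INNER JOIN keeps only books rows whose author_id matches an id in authors. Walk through each book:
  - book 1 (Distant Shores): author_id=1 -> matches Carter
  - book 2 (Silent Waters): author_id=3 -> matches Scott
  - book 3 (Northern Lights): author_id=1 -> matches Carter
  - book 4 (Hollow Hills): author_id=NULL, no match -> dropped
  - book 5 (The Blue Door): author_id=NULL, no match -> dropped
  - book 6 (Broken Clocks): author_id=2 -> matches Green
So 2 of 6 rows are dropped.

SQL:
SELECT a.title, b.name AS author
FROM books a
INNER JOIN authors b ON a.author_id = b.id

Result:
title           | author
----------------+-------
Distant Shores  | Carter
Silent Waters   | Scott 
Northern Lights | Carter
Broken Clocks   | Green 
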